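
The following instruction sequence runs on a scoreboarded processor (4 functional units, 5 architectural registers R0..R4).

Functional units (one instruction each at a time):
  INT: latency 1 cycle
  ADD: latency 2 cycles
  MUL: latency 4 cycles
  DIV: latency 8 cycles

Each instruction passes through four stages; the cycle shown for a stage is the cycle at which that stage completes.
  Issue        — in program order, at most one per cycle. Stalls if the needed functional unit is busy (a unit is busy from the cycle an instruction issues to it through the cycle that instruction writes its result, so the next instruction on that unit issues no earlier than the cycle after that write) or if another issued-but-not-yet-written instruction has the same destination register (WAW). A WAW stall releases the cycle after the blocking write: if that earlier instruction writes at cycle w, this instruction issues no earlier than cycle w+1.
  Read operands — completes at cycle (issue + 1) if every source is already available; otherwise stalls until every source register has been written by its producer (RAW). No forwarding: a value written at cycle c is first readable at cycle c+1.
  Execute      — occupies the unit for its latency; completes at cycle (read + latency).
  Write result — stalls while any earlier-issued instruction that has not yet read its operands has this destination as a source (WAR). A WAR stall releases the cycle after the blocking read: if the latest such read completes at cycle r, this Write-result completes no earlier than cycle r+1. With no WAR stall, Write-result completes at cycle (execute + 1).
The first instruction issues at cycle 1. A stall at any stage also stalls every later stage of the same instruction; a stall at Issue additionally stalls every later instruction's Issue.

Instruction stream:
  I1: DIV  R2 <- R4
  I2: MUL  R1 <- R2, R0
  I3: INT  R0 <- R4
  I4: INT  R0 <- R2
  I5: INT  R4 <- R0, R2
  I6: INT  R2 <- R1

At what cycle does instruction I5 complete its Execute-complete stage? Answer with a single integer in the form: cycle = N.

  I1 | 1 | 2 | 10 | 11
  I2 | 2 | 12 | 16 | 17   RAW R2: wait I1 write@11
  I3 | 3 | 4 | 5 | 13   WAR R0: wait I2 read@12
  I4 | 14 | 15 | 16 | 17   struct: INT busy until I3 writes@13
  I5 | 18 | 19 | 20 | 21   struct: INT busy until I4 writes@17
  I6 | 22 | 23 | 24 | 25   struct: INT busy until I5 writes@21

cycle = 20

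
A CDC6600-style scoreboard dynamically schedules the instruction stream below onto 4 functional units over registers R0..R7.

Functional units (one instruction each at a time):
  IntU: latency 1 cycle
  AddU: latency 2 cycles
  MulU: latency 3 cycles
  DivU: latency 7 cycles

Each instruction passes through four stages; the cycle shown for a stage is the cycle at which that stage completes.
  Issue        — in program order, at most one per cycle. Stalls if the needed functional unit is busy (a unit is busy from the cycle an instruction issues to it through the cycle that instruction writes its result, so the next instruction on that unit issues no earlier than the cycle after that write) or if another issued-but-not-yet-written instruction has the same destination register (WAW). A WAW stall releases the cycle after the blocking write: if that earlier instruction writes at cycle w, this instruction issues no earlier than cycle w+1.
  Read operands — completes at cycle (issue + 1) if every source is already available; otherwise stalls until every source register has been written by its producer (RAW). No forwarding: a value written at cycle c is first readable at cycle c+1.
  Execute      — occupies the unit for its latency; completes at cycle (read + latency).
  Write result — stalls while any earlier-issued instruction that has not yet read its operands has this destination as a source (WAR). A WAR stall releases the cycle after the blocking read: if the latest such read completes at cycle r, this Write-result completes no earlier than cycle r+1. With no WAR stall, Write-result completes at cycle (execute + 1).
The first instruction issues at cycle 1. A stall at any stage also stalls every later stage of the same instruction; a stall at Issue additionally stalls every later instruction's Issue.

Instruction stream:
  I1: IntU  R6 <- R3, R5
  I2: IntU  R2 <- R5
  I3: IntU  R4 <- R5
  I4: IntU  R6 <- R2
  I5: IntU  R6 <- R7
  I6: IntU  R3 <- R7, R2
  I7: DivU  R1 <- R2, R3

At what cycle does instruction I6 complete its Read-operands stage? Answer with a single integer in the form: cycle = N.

[I1] 1/2/3/4
[I2] 5/6/7/8  (struct: IntU busy until I1 writes@4)
[I3] 9/10/11/12  (struct: IntU busy until I2 writes@8)
[I4] 13/14/15/16  (struct: IntU busy until I3 writes@12)
[I5] 17/18/19/20  (struct: IntU busy until I4 writes@16)
[I6] 21/22/23/24  (struct: IntU busy until I5 writes@20)
[I7] 22/25/32/33  (RAW R3: wait I6 write@24)

cycle = 22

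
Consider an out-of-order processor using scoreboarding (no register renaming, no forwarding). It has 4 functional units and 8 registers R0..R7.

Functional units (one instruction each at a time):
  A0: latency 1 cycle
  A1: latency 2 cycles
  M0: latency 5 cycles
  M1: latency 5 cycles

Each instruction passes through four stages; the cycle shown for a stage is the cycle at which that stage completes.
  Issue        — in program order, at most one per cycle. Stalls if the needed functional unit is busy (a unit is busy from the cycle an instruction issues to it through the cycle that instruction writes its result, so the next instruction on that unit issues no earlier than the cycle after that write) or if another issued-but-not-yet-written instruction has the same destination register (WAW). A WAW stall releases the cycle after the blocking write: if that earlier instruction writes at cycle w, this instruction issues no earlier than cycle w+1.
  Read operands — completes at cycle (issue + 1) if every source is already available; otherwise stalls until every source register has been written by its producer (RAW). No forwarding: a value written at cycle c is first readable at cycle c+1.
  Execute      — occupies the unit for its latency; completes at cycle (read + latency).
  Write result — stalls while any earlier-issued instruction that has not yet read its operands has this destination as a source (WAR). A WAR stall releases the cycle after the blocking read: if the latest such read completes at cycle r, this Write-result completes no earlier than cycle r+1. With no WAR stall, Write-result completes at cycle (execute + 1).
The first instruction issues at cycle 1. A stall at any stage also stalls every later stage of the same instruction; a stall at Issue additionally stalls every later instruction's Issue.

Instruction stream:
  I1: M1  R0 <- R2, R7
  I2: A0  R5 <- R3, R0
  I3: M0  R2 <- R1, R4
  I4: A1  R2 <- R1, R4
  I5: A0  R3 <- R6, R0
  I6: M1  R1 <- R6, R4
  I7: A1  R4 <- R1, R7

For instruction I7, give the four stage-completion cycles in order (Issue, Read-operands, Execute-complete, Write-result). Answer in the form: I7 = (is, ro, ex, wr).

[I1] 1/2/7/8
[I2] 2/9/10/11  (RAW R0: wait I1 write@8)
[I3] 3/4/9/10
[I4] 11/12/14/15  (WAW R2: wait I3 write@10)
[I5] 12/13/14/15
[I6] 13/14/19/20
[I7] 16/21/23/24  (struct: A1 busy until I4 writes@15; RAW R1: wait I6 write@20)

I7 = (16, 21, 23, 24)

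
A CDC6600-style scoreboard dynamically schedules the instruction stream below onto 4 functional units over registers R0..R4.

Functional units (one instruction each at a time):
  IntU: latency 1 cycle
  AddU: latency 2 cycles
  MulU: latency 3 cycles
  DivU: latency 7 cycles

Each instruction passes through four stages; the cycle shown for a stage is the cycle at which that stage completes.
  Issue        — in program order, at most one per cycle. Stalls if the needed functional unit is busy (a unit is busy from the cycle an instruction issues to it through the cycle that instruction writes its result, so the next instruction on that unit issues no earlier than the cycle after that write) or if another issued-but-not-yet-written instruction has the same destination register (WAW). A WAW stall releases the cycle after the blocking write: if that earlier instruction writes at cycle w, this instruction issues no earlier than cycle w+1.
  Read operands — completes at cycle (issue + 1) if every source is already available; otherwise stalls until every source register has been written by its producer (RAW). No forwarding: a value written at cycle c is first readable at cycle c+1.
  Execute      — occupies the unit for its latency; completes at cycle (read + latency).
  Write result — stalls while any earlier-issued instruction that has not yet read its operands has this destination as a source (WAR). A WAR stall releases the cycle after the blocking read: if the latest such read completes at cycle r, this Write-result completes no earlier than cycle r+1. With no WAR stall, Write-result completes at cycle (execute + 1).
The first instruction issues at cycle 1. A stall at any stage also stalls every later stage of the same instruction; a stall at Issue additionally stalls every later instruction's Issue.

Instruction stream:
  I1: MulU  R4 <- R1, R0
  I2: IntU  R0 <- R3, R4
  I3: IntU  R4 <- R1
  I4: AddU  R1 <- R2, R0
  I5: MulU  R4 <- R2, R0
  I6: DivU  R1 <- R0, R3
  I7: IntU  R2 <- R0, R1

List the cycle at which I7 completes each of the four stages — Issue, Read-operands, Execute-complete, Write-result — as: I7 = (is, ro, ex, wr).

cycle 1: issue I1 (MulU)
cycle 2: I1 read-ops · issue I2 (IntU)
cycle 5: I1 finished on MulU
cycle 6: I1→R4
cycle 7: I2 read-ops
cycle 8: I2 finished on IntU
cycle 9: I2→R0
cycle 10: issue I3 (IntU)
cycle 11: I3 read-ops · issue I4 (AddU)
cycle 12: I3 finished on IntU · I4 read-ops
cycle 13: I3→R4
cycle 14: I4 finished on AddU · issue I5 (MulU)
cycle 15: I4→R1 · I5 read-ops
cycle 16: issue I6 (DivU)
cycle 17: I6 read-ops · issue I7 (IntU)
cycle 18: I5 finished on MulU
cycle 19: I5→R4
cycle 24: I6 finished on DivU
cycle 25: I6→R1
cycle 26: I7 read-ops
cycle 27: I7 finished on IntU
cycle 28: I7→R2

I7 = (17, 26, 27, 28)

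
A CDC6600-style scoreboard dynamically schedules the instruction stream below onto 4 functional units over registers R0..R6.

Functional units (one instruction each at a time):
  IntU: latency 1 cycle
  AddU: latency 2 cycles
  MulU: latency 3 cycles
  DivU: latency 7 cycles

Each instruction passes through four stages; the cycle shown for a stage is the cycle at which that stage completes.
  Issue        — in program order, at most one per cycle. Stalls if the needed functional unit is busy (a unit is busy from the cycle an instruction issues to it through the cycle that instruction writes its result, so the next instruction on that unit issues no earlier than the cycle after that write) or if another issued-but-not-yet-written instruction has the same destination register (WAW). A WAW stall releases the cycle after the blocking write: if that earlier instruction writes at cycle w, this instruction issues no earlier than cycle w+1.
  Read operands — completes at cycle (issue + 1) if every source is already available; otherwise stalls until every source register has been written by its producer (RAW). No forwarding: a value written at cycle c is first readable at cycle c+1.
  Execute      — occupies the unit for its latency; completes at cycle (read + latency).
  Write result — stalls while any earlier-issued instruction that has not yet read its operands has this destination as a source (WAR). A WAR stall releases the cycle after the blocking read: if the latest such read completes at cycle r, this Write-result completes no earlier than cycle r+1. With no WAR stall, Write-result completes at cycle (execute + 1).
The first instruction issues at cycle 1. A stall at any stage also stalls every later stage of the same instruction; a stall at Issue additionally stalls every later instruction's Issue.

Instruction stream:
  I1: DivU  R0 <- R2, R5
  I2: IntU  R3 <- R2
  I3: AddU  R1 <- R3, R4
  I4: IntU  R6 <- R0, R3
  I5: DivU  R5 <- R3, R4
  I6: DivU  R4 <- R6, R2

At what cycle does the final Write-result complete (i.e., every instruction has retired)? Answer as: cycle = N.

[1] I1 dispatched to DivU
[2] I1 operands ready | I2 dispatched to IntU
[3] I2 operands ready | I3 dispatched to AddU
[4] I2 complete
[5] R3←I2
[6] I3 operands ready | I4 dispatched to IntU
[8] I3 complete
[9] I1 complete | R1←I3
[10] R0←I1
[11] I4 operands ready | I5 dispatched to DivU
[12] I4 complete | I5 operands ready
[13] R6←I4
[19] I5 complete
[20] R5←I5
[21] I6 dispatched to DivU
[22] I6 operands ready
[29] I6 complete
[30] R4←I6

cycle = 30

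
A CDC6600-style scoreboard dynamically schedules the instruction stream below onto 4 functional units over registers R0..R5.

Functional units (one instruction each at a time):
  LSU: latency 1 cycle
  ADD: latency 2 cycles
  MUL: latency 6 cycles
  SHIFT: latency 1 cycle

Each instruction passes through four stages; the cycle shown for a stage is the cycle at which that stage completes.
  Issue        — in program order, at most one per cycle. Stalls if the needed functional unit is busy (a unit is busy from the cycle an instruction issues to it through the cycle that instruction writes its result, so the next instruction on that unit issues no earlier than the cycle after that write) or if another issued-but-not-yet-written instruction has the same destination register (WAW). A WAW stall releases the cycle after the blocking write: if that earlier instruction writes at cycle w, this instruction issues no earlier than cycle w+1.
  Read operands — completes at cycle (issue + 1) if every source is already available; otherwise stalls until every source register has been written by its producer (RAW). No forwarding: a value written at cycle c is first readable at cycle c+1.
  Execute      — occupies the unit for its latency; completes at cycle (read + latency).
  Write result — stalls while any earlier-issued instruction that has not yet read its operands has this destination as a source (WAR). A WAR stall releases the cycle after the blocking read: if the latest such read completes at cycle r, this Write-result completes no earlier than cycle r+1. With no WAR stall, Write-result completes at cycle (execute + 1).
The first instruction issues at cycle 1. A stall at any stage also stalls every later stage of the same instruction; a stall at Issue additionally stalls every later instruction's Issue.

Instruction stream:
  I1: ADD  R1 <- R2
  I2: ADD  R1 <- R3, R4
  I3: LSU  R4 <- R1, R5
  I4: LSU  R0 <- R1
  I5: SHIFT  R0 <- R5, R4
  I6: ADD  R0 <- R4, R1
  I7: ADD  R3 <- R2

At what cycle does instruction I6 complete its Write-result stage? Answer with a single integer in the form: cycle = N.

[I1] 1/2/4/5
[I2] 6/7/9/10  (struct: ADD busy until I1 writes@5)
[I3] 7/11/12/13  (RAW R1: wait I2 write@10)
[I4] 14/15/16/17  (struct: LSU busy until I3 writes@13)
[I5] 18/19/20/21  (WAW R0: wait I4 write@17)
[I6] 22/23/25/26  (WAW R0: wait I5 write@21)
[I7] 27/28/30/31  (struct: ADD busy until I6 writes@26)

cycle = 26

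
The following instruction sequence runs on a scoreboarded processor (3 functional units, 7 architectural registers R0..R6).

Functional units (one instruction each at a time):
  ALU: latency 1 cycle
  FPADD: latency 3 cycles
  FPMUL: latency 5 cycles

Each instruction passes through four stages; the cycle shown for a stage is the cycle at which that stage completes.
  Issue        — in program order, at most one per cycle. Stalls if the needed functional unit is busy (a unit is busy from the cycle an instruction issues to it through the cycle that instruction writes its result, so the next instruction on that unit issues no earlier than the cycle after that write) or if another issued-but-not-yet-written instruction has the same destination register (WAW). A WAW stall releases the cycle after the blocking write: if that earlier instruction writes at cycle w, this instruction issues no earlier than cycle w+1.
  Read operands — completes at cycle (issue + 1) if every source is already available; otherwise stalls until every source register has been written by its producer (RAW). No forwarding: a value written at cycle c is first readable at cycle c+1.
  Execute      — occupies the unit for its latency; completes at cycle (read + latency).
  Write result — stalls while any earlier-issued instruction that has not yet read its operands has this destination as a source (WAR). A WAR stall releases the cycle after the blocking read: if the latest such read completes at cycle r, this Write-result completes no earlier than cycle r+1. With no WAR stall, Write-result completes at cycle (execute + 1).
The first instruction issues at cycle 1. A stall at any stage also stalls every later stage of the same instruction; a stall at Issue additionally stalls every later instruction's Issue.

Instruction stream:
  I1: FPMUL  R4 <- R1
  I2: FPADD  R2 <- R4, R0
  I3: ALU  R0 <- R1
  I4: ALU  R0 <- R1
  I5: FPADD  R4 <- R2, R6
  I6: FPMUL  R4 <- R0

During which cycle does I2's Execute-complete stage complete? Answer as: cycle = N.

cycle = 12

I1: IS=1 RO=2 EX=7 WR=8
I2: IS=2 RO=9 EX=12 WR=13  [RAW R4: wait I1 write@8]
I3: IS=3 RO=4 EX=5 WR=10  [WAR R0: wait I2 read@9]
I4: IS=11 RO=12 EX=13 WR=14  [struct: ALU busy until I3 writes@10]
I5: IS=14 RO=15 EX=18 WR=19  [struct: FPADD busy until I2 writes@13]
I6: IS=20 RO=21 EX=26 WR=27  [WAW R4: wait I5 write@19]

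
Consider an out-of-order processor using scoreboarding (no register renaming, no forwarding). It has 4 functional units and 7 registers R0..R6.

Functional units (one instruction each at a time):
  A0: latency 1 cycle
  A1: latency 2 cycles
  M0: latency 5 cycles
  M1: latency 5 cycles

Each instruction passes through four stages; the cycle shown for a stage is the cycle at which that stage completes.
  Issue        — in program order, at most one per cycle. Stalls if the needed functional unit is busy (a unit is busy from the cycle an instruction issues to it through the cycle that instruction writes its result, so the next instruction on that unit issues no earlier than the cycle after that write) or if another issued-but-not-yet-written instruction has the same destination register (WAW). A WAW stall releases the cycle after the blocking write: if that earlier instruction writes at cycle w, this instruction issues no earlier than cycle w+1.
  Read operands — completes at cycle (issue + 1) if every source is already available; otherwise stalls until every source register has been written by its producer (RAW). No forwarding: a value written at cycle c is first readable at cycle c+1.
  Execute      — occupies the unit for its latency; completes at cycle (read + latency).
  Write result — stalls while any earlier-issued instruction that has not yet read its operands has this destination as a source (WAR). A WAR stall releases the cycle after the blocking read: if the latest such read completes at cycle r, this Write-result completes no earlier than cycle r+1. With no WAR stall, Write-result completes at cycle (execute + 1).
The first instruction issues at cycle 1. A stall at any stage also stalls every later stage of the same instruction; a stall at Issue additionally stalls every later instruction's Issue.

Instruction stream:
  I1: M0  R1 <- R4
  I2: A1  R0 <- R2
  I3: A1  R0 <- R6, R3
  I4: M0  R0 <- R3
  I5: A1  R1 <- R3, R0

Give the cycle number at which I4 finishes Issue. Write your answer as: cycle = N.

I1 -> (1, 2, 7, 8)
I2 -> (2, 3, 5, 6)
I3 -> (7, 8, 10, 11)  // struct: A1 busy until I2 writes@6
I4 -> (12, 13, 18, 19)  // WAW R0: wait I3 write@11
I5 -> (13, 20, 22, 23)  // RAW R0: wait I4 write@19

cycle = 12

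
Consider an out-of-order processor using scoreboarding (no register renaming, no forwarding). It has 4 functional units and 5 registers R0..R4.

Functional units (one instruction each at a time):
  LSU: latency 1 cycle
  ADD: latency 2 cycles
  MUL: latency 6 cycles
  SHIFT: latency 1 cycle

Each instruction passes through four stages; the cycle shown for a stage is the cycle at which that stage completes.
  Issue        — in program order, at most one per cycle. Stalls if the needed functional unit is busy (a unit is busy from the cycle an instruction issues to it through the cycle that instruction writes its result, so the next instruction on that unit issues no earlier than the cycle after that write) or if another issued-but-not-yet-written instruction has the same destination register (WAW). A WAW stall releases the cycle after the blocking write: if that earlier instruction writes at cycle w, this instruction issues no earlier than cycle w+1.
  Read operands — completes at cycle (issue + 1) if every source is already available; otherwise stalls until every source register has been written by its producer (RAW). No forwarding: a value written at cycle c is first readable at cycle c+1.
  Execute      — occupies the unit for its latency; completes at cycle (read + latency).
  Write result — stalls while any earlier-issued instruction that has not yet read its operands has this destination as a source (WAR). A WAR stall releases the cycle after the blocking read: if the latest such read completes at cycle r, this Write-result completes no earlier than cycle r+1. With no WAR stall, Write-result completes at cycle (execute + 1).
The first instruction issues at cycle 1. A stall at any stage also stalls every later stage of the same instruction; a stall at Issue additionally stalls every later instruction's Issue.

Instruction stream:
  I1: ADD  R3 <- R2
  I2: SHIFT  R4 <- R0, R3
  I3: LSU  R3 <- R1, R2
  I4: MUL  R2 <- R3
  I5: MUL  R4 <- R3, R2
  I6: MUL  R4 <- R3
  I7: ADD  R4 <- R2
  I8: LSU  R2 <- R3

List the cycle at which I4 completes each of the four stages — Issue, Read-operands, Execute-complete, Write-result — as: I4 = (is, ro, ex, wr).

[1] issue I1 (ADD)
[2] I1 read-ops; issue I2 (SHIFT)
[4] I1 finished on ADD
[5] I1→R3
[6] I2 read-ops; issue I3 (LSU)
[7] I2 finished on SHIFT; I3 read-ops; issue I4 (MUL)
[8] I2→R4; I3 finished on LSU
[9] I3→R3
[10] I4 read-ops
[16] I4 finished on MUL
[17] I4→R2
[18] issue I5 (MUL)
[19] I5 read-ops
[25] I5 finished on MUL
[26] I5→R4
[27] issue I6 (MUL)
[28] I6 read-ops
[34] I6 finished on MUL
[35] I6→R4
[36] issue I7 (ADD)
[37] I7 read-ops; issue I8 (LSU)
[38] I8 read-ops
[39] I7 finished on ADD; I8 finished on LSU
[40] I7→R4; I8→R2

I4 = (7, 10, 16, 17)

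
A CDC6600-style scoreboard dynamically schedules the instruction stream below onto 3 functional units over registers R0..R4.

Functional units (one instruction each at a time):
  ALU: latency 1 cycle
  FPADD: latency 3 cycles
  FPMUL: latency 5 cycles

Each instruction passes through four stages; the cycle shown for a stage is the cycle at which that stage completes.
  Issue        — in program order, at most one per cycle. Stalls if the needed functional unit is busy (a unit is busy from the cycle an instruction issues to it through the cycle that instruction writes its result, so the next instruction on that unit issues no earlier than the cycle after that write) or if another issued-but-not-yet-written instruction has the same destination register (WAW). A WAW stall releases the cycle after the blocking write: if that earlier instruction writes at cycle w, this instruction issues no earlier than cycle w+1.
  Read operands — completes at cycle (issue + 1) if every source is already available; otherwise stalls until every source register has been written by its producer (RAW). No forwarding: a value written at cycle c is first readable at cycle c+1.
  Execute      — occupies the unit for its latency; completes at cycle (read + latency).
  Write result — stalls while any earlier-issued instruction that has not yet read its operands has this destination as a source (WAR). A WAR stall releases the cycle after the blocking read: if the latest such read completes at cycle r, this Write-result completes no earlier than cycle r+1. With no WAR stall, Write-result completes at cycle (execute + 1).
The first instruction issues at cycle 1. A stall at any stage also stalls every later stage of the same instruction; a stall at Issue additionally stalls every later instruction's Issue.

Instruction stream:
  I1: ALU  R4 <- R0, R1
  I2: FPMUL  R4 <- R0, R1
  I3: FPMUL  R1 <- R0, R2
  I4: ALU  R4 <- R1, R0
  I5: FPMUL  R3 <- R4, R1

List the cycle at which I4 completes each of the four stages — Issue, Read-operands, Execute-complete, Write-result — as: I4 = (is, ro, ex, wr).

c1: issue I1 (ALU)
c2: I1 read-ops
c3: I1 finished on ALU
c4: I1→R4
c5: issue I2 (FPMUL)
c6: I2 read-ops
c11: I2 finished on FPMUL
c12: I2→R4
c13: issue I3 (FPMUL)
c14: I3 read-ops; issue I4 (ALU)
c19: I3 finished on FPMUL
c20: I3→R1
c21: I4 read-ops; issue I5 (FPMUL)
c22: I4 finished on ALU
c23: I4→R4
c24: I5 read-ops
c29: I5 finished on FPMUL
c30: I5→R3

I4 = (14, 21, 22, 23)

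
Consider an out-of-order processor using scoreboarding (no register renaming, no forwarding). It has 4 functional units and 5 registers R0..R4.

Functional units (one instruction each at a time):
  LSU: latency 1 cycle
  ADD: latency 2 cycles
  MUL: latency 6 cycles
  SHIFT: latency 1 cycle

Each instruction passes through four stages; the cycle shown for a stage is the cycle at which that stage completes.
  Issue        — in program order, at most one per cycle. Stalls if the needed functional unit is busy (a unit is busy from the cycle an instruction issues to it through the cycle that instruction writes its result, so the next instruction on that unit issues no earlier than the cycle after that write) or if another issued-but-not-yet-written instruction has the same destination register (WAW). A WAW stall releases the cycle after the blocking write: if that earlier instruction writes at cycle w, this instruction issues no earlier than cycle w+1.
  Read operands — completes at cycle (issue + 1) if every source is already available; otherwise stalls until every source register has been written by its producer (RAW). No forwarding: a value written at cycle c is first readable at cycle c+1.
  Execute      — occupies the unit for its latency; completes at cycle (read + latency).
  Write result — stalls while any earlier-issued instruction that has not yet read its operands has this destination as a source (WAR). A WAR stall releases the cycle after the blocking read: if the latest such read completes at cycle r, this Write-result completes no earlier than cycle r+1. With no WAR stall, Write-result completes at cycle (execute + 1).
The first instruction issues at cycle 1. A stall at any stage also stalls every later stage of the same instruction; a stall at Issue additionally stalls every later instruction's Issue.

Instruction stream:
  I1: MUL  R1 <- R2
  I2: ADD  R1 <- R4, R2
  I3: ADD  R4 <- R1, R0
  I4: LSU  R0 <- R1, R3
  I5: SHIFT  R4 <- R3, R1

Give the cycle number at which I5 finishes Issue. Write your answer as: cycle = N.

I1 -> (1, 2, 8, 9)
I2 -> (10, 11, 13, 14)  // WAW R1: wait I1 write@9
I3 -> (15, 16, 18, 19)  // struct: ADD busy until I2 writes@14
I4 -> (16, 17, 18, 19)
I5 -> (20, 21, 22, 23)  // WAW R4: wait I3 write@19

cycle = 20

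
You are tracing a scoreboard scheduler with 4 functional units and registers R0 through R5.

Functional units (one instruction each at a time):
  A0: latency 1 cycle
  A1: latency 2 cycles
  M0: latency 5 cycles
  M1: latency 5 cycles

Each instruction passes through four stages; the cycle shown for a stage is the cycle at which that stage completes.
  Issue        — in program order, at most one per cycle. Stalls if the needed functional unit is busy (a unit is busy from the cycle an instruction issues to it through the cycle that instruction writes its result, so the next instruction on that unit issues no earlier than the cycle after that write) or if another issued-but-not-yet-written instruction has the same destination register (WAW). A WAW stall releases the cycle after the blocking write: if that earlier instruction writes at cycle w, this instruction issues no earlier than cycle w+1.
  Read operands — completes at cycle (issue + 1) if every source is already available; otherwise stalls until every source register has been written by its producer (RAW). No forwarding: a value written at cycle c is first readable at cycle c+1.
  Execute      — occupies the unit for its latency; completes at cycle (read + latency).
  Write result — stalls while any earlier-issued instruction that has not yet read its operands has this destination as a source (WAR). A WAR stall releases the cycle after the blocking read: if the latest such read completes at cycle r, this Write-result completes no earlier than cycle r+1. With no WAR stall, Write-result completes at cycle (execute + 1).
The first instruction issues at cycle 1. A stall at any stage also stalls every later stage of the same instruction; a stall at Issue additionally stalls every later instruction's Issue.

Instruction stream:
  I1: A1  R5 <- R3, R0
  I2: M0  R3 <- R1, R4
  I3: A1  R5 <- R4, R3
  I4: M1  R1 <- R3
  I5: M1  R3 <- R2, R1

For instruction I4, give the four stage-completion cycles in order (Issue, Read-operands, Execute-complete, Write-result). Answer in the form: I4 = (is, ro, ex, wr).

c1: I1→A1
c2: I1 RO, I2→M0
c3: I2 RO
c4: I1 EX
c5: I1 WR R5
c6: I3→A1
c7: I4→M1
c8: I2 EX
c9: I2 WR R3
c10: I3 RO, I4 RO
c12: I3 EX
c13: I3 WR R5
c15: I4 EX
c16: I4 WR R1
c17: I5→M1
c18: I5 RO
c23: I5 EX
c24: I5 WR R3

I4 = (7, 10, 15, 16)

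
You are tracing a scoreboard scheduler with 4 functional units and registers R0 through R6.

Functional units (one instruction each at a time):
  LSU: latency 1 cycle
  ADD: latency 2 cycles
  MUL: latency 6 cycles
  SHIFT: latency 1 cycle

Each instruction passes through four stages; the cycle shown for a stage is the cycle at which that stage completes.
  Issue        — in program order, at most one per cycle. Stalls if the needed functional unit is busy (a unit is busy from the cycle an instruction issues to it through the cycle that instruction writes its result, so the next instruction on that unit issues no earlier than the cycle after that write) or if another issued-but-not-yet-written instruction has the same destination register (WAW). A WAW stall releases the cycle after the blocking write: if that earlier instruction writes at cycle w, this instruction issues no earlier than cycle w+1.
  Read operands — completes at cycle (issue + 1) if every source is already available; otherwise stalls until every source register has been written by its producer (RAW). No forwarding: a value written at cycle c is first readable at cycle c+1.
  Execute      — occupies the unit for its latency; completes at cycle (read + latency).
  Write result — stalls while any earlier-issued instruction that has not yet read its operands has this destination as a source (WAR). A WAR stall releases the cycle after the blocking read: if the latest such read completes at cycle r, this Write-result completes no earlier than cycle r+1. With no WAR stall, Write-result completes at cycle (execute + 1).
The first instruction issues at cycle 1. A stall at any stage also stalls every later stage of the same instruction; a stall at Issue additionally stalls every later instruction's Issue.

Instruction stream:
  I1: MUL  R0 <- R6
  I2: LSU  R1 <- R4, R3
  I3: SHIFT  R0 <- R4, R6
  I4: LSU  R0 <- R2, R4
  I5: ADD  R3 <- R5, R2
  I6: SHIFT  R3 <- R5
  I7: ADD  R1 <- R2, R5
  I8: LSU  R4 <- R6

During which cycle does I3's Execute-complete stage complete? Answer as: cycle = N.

cycle = 12

t=1  I1 issues→MUL
t=2  I1 reads, I2 issues→LSU
t=3  I2 reads
t=4  I2 exec-done
t=5  I2 writes R1
t=8  I1 exec-done
t=9  I1 writes R0
t=10  I3 issues→SHIFT
t=11  I3 reads
t=12  I3 exec-done
t=13  I3 writes R0
t=14  I4 issues→LSU
t=15  I4 reads, I5 issues→ADD
t=16  I4 exec-done, I5 reads
t=17  I4 writes R0
t=18  I5 exec-done
t=19  I5 writes R3
t=20  I6 issues→SHIFT
t=21  I6 reads, I7 issues→ADD
t=22  I6 exec-done, I7 reads, I8 issues→LSU
t=23  I6 writes R3, I8 reads
t=24  I7 exec-done, I8 exec-done
t=25  I7 writes R1, I8 writes R4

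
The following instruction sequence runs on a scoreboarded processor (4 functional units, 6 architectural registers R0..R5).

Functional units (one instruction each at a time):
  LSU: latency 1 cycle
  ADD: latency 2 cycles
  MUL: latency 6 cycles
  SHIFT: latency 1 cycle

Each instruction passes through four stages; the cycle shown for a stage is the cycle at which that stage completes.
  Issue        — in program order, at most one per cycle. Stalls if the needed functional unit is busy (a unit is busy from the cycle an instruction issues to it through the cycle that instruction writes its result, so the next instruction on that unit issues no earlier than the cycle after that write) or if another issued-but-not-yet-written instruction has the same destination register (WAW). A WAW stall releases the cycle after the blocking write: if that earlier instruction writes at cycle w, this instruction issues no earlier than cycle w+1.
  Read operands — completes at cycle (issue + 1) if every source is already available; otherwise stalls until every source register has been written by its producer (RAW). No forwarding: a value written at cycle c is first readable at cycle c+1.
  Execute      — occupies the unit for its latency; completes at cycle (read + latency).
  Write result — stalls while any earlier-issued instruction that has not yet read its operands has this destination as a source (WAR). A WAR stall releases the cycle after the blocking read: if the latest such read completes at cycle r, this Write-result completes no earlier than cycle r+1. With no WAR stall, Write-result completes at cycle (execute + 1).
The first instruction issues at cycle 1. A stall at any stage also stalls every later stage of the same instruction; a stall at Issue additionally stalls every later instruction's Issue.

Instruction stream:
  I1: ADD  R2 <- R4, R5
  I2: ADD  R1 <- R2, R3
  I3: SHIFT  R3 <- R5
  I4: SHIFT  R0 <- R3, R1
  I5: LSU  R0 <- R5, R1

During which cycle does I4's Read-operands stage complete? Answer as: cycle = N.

  I1 | 1 | 2 | 4 | 5
  I2 | 6 | 7 | 9 | 10   struct: ADD busy until I1 writes@5
  I3 | 7 | 8 | 9 | 10
  I4 | 11 | 12 | 13 | 14   struct: SHIFT busy until I3 writes@10
  I5 | 15 | 16 | 17 | 18   WAW R0: wait I4 write@14

cycle = 12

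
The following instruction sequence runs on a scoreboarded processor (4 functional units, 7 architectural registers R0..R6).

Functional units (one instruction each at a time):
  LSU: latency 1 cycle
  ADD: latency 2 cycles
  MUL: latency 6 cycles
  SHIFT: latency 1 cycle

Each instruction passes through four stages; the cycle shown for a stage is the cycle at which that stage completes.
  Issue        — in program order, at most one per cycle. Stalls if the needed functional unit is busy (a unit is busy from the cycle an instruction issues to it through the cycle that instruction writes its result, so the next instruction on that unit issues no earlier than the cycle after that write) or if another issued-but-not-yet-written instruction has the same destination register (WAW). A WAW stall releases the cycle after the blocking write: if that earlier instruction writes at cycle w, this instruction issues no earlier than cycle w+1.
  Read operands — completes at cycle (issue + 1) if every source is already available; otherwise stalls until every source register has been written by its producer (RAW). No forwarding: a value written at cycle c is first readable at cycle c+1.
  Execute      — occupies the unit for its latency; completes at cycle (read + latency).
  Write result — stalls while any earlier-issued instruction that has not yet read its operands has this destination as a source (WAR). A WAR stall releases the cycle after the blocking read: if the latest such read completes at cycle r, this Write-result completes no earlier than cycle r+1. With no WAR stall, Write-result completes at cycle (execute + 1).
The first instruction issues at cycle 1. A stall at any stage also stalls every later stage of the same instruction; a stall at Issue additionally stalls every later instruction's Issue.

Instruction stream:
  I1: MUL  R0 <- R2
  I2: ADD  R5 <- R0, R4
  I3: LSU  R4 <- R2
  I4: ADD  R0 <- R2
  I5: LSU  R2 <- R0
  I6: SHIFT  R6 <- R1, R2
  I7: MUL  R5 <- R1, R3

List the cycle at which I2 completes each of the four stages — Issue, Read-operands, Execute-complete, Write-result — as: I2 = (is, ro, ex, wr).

I2 = (2, 10, 12, 13)

t=1  I1 dispatched to MUL
t=2  I1 operands ready | I2 dispatched to ADD
t=3  I3 dispatched to LSU
t=4  I3 operands ready
t=5  I3 complete
t=8  I1 complete
t=9  R0←I1
t=10  I2 operands ready
t=11  R4←I3
t=12  I2 complete
t=13  R5←I2
t=14  I4 dispatched to ADD
t=15  I4 operands ready | I5 dispatched to LSU
t=16  I6 dispatched to SHIFT
t=17  I4 complete | I7 dispatched to MUL
t=18  R0←I4 | I7 operands ready
t=19  I5 operands ready
t=20  I5 complete
t=21  R2←I5
t=22  I6 operands ready
t=23  I6 complete
t=24  R6←I6 | I7 complete
t=25  R5←I7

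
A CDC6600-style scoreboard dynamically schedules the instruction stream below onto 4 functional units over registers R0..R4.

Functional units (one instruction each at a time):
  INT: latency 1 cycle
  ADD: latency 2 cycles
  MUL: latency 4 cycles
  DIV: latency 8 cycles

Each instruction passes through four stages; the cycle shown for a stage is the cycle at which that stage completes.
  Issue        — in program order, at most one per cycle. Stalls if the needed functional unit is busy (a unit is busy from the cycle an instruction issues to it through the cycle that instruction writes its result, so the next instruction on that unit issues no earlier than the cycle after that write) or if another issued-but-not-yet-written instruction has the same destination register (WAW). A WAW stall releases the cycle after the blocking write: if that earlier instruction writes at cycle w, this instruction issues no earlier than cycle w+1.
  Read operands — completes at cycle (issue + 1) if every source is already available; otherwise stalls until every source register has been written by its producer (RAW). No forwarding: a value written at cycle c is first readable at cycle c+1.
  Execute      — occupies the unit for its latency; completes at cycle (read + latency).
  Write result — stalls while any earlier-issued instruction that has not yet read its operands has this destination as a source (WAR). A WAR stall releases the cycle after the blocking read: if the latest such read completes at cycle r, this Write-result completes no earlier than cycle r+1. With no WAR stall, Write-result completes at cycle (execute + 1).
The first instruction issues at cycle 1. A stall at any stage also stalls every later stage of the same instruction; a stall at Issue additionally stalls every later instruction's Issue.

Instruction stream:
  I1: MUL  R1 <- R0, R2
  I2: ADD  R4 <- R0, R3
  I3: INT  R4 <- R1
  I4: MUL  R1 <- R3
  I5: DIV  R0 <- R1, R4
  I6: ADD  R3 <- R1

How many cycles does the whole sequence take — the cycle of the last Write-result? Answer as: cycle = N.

cycle = 24

cycle 1: I1 issues→MUL
cycle 2: I1 reads; I2 issues→ADD
cycle 3: I2 reads
cycle 5: I2 exec-done
cycle 6: I1 exec-done; I2 writes R4
cycle 7: I1 writes R1; I3 issues→INT
cycle 8: I3 reads; I4 issues→MUL
cycle 9: I3 exec-done; I4 reads; I5 issues→DIV
cycle 10: I3 writes R4; I6 issues→ADD
cycle 13: I4 exec-done
cycle 14: I4 writes R1
cycle 15: I5 reads; I6 reads
cycle 17: I6 exec-done
cycle 18: I6 writes R3
cycle 23: I5 exec-done
cycle 24: I5 writes R0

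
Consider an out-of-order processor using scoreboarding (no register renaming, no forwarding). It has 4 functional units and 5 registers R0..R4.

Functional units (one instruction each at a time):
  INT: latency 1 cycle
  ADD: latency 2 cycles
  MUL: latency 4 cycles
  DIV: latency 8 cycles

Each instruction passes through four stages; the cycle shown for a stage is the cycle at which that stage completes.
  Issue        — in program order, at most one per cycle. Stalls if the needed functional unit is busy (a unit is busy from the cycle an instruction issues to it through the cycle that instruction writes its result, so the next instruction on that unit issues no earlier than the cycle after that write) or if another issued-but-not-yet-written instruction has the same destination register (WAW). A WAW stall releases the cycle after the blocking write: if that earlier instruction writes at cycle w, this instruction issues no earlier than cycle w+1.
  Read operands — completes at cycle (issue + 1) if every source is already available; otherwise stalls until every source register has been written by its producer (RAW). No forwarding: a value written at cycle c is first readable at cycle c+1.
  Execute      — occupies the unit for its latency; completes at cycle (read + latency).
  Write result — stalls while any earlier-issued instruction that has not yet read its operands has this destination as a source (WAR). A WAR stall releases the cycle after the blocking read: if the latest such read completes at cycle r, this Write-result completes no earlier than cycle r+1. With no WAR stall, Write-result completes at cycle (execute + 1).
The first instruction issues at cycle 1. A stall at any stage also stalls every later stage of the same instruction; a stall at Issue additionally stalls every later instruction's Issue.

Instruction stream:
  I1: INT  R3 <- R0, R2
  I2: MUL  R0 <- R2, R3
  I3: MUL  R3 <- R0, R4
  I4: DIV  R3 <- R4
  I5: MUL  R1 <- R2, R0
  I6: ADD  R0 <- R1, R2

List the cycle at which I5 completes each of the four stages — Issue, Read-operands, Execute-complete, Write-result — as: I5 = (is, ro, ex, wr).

I5 = (19, 20, 24, 25)

1) issue 1, read 2, done 3, write 4
2) issue 2, read 5, done 9, write 10  <RAW R3: wait I1 write@4>
3) issue 11, read 12, done 16, write 17  <struct: MUL busy until I2 writes@10>
4) issue 18, read 19, done 27, write 28  <WAW R3: wait I3 write@17>
5) issue 19, read 20, done 24, write 25
6) issue 20, read 26, done 28, write 29  <RAW R1: wait I5 write@25>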